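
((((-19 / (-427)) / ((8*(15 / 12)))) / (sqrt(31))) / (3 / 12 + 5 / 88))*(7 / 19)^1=44*sqrt(31) / 255285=0.00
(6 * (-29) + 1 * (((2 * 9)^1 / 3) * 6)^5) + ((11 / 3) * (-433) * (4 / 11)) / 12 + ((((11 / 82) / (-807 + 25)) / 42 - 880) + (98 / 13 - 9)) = 60465072.43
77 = 77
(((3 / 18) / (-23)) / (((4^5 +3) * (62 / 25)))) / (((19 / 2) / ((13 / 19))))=-25 / 122004282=-0.00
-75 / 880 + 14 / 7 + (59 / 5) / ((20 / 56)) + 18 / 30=156441 / 4400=35.55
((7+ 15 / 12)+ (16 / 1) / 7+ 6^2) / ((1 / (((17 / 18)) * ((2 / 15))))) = 22151 / 3780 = 5.86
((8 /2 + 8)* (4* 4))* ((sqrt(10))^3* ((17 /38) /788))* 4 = 16320* sqrt(10) /3743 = 13.79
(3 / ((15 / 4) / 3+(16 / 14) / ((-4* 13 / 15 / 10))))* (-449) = 490308 / 745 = 658.13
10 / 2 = 5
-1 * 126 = -126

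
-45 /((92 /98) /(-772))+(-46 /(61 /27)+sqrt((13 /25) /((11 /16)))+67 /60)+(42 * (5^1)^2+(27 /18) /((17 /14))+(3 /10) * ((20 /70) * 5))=4 * sqrt(143) /55+381043343719 /10017420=38038.94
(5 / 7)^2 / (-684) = -25 / 33516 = -0.00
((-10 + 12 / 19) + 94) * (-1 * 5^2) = -40200 / 19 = -2115.79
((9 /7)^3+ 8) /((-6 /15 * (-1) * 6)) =17365 /4116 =4.22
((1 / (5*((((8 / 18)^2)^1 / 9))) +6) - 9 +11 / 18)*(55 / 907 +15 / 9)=1137635 / 97956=11.61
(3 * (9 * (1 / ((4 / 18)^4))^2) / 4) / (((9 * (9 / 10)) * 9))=7971615 / 512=15569.56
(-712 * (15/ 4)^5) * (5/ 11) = -337921875/ 1408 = -240001.33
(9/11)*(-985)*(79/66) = -964.65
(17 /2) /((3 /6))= 17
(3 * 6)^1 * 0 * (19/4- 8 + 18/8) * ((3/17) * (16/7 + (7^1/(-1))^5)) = 0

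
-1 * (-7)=7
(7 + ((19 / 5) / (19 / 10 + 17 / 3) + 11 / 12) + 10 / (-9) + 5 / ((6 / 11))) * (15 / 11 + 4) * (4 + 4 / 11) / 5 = 2888404 / 37455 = 77.12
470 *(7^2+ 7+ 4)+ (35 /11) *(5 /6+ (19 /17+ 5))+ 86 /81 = 854992969 /30294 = 28223.18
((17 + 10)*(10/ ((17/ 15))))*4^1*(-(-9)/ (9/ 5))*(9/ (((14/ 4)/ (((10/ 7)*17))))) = 14580000/ 49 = 297551.02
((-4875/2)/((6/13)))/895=-4225/716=-5.90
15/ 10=3/ 2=1.50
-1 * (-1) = 1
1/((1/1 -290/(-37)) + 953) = 0.00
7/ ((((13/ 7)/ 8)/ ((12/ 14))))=336/ 13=25.85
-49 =-49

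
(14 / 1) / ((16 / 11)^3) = 9317 / 2048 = 4.55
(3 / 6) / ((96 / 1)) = 1 / 192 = 0.01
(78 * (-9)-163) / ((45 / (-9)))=173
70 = 70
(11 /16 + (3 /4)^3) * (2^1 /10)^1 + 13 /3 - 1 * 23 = -17707 /960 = -18.44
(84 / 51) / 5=28 / 85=0.33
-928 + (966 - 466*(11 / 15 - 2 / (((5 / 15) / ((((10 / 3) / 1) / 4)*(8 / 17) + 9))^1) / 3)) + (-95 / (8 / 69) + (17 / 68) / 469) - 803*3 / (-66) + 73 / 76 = 139389422489 / 18178440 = 7667.84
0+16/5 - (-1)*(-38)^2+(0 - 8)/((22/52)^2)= 848516/605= 1402.51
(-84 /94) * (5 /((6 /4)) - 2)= -56 /47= -1.19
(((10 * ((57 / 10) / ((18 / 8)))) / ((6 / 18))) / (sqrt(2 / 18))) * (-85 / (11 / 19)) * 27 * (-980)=9743101200 / 11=885736472.73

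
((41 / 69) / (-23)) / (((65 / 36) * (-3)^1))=164 / 34385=0.00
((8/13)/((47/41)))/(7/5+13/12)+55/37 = 5735305/3368443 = 1.70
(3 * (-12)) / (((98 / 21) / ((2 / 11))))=-1.40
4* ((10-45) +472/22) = -596/11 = -54.18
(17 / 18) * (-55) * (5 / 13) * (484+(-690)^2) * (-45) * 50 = 278503775000 / 13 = 21423367307.69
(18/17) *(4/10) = 36/85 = 0.42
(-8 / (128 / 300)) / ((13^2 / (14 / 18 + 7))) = -875 / 1014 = -0.86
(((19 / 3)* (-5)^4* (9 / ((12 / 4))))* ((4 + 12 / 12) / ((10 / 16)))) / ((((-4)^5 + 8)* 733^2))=-11875 / 68235703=-0.00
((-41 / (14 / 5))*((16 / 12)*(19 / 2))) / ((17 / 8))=-31160 / 357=-87.28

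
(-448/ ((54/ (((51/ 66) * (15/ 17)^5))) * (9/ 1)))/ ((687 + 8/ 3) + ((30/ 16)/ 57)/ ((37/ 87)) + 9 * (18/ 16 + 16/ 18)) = -2952600000/ 5486278421173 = -0.00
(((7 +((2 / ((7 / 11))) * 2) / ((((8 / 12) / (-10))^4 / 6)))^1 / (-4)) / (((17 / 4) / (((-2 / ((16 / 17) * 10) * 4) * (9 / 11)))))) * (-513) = -61706431233 / 1540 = -40069111.19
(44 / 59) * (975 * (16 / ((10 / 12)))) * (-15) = -12355200 / 59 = -209410.17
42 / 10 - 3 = 6 / 5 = 1.20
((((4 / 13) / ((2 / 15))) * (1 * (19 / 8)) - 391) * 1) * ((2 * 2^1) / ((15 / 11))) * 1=-220517 / 195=-1130.86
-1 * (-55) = 55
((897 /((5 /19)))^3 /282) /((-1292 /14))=-607940835957 /399500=-1521754.28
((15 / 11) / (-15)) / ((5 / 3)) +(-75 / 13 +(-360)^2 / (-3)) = -30892164 / 715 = -43205.82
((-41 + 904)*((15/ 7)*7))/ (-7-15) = -12945/ 22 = -588.41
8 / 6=4 / 3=1.33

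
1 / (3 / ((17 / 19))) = 17 / 57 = 0.30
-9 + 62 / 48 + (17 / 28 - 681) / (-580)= -318397 / 48720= -6.54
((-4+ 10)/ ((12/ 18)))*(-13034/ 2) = -58653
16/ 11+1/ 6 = 107/ 66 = 1.62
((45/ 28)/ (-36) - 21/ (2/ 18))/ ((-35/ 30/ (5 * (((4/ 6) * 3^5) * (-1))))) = -131250.99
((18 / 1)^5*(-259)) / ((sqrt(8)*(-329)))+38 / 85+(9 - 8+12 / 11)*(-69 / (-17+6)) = 525935.64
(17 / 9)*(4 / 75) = 68 / 675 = 0.10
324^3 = 34012224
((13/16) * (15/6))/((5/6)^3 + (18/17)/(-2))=29835/724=41.21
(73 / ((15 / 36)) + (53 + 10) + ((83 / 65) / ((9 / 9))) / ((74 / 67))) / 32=1151303 / 153920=7.48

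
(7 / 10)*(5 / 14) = 1 / 4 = 0.25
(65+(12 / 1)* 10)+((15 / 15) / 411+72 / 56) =535951 / 2877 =186.29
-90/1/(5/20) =-360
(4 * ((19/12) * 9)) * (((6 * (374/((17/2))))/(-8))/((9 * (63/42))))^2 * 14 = 4768.30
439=439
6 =6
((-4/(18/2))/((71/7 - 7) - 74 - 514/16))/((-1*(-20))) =56/259515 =0.00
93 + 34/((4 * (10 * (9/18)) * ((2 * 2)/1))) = 3737/40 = 93.42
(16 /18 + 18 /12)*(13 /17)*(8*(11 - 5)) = 4472 /51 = 87.69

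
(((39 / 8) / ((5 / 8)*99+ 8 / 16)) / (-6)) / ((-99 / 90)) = 0.01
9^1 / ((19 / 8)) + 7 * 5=737 / 19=38.79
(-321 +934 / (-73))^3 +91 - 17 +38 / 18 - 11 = -130211079385805 / 3501153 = -37190913.79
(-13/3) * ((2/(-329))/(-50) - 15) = 1603862/24675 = 65.00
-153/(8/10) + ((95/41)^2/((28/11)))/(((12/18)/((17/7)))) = -120961545/658952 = -183.57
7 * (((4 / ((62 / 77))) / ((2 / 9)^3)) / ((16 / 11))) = 4322241 / 1984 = 2178.55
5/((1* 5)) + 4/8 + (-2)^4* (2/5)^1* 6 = 399/10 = 39.90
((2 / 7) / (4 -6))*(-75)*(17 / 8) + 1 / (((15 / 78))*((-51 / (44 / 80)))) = 22.71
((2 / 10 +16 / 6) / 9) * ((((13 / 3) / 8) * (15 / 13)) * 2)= 43 / 108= 0.40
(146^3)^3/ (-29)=-30142252394633171456/ 29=-1039388013608040395.03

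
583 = 583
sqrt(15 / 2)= sqrt(30) / 2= 2.74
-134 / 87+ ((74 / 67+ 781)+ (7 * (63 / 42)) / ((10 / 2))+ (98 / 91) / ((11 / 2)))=6525506477 / 8335470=782.86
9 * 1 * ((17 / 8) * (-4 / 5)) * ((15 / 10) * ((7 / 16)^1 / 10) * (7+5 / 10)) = -9639 / 1280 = -7.53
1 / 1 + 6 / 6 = 2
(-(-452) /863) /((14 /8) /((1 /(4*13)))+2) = 452 /80259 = 0.01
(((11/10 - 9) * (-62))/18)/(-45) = -2449/4050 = -0.60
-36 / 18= -2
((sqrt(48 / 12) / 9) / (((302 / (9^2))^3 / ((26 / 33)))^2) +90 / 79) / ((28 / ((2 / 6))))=344253109880010957 / 25381785155669635616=0.01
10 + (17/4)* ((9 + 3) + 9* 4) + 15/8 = 1727/8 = 215.88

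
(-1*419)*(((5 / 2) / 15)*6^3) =-15084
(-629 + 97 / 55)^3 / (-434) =20528241956996 / 36103375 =568596.20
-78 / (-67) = 78 / 67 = 1.16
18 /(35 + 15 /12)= 72 /145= 0.50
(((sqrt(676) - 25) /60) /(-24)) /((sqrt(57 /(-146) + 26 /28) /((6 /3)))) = -sqrt(5621) /39600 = -0.00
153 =153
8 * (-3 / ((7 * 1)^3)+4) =10952 / 343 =31.93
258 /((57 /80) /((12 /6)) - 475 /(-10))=5.39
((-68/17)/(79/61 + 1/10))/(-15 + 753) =-1220/314019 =-0.00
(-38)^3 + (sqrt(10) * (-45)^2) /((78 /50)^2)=-54872 + 140625 * sqrt(10) /169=-52240.67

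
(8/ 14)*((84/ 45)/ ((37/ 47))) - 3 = -913/ 555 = -1.65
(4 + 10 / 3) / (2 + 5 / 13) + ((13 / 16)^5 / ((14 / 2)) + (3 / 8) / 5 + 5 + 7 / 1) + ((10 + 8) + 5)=130383901421 / 3413114880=38.20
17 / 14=1.21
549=549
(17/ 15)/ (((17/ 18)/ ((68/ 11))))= 408/ 55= 7.42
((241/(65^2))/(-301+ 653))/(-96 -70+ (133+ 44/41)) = -9881/1946744800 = -0.00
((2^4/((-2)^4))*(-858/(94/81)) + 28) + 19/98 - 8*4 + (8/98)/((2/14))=-3420301/4606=-742.58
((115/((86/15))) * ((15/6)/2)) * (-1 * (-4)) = 8625/86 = 100.29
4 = 4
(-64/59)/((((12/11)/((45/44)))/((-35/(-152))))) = -525/2242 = -0.23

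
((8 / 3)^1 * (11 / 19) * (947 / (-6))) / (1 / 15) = -208340 / 57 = -3655.09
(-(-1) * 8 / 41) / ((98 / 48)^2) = 4608 / 98441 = 0.05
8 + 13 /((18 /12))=50 /3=16.67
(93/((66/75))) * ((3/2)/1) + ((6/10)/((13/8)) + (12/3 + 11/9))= 4224299/25740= 164.11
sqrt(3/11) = sqrt(33)/11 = 0.52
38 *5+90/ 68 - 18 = 5893/ 34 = 173.32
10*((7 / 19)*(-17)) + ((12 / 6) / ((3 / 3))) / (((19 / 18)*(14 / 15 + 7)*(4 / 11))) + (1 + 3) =-6899 / 119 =-57.97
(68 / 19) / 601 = 68 / 11419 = 0.01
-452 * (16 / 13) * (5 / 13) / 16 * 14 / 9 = -31640 / 1521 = -20.80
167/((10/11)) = 1837/10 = 183.70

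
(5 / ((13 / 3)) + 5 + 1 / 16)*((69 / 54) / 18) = 9913 / 22464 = 0.44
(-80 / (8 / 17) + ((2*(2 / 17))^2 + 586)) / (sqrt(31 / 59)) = 120240*sqrt(1829) / 8959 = 573.98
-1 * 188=-188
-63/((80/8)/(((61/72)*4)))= -427/20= -21.35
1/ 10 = 0.10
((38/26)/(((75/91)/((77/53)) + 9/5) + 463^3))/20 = 10241/13909294310332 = 0.00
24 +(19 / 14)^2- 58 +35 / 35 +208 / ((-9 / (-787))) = 32029453 / 1764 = 18157.29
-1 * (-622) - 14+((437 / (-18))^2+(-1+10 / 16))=1197.04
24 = 24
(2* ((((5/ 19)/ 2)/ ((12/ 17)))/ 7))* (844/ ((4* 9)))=17935/ 14364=1.25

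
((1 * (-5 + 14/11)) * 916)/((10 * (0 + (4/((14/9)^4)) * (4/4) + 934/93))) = -16771983816/526916995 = -31.83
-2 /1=-2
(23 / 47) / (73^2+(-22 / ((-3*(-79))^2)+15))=1291887 / 14107854358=0.00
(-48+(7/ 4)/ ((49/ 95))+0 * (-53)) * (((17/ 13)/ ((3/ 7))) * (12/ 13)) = -21233/ 169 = -125.64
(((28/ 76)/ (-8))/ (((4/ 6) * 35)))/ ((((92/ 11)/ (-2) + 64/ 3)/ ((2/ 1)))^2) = -3267/ 121735280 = -0.00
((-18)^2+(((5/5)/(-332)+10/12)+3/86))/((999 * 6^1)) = 13913327/256711032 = 0.05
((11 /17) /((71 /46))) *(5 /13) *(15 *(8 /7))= 303600 /109837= 2.76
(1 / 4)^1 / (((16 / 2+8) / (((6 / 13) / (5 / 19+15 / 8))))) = 57 / 16900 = 0.00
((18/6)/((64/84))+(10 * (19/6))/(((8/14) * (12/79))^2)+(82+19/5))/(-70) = -148360603/2419200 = -61.33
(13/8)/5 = 13/40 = 0.32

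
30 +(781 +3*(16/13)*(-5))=10303/13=792.54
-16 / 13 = -1.23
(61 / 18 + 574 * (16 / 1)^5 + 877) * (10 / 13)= 54169515395 / 117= 462987311.07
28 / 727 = 0.04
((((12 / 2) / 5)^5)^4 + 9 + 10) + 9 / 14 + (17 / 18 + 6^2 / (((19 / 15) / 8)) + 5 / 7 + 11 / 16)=525468512893060725727 / 1826477050781250000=287.70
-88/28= -22/7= -3.14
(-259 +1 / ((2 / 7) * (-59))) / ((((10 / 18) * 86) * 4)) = -275121 / 202960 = -1.36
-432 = -432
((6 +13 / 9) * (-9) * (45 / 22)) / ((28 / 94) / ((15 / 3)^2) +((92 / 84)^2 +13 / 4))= -3124595250 / 101719981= -30.72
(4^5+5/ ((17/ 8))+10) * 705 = 12420690/ 17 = 730628.82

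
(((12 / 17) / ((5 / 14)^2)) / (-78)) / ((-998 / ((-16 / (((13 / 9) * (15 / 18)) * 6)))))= -28224 / 179203375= -0.00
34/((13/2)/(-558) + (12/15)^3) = 4743000/69799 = 67.95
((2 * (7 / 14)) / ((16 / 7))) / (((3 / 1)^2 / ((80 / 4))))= 35 / 36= 0.97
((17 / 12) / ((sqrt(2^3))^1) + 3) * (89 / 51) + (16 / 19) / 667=89 * sqrt(2) / 144 + 1128169 / 215441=6.11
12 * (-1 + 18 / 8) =15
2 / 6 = 1 / 3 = 0.33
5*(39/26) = 15/2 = 7.50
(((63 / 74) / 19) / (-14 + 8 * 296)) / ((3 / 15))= 315 / 3309724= 0.00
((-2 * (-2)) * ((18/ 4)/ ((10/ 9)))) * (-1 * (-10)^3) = 16200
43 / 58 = 0.74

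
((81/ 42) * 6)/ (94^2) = 81/ 61852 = 0.00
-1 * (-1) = 1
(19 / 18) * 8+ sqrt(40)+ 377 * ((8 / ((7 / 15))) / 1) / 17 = 2 * sqrt(10)+ 416204 / 1071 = 394.94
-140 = -140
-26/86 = -13/43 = -0.30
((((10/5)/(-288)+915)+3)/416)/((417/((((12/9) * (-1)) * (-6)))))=132191/3122496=0.04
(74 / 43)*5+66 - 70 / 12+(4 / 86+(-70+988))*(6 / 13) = 1651795 / 3354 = 492.49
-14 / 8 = -7 / 4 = -1.75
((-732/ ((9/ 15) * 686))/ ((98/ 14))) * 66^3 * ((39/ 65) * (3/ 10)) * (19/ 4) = -749717694/ 12005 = -62450.45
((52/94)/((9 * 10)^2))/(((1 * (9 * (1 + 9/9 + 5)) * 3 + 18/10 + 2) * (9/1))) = 13/330295320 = 0.00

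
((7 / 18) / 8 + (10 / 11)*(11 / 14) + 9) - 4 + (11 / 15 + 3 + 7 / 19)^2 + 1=214578257 / 9097200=23.59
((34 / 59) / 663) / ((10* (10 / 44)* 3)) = 22 / 172575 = 0.00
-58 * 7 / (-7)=58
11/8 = 1.38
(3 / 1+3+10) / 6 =8 / 3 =2.67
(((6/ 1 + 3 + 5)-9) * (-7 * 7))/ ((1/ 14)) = -3430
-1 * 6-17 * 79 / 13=-1421 / 13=-109.31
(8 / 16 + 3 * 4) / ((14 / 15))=375 / 28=13.39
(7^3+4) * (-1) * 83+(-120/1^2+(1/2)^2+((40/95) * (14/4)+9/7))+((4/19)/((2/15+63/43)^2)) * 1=-16352939787731/565495252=-28917.91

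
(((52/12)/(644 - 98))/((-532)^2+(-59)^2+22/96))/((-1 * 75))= -0.00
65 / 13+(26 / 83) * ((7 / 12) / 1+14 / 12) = 921 / 166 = 5.55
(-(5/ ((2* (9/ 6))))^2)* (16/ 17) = -400/ 153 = -2.61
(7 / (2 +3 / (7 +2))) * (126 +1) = 381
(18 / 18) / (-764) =-1 / 764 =-0.00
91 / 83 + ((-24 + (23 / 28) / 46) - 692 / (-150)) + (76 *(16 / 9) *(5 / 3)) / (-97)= -6267302591 / 304327800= -20.59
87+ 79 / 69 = 6082 / 69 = 88.14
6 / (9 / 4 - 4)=-24 / 7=-3.43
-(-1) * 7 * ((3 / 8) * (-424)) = -1113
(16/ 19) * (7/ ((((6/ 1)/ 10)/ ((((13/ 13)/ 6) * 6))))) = 560/ 57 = 9.82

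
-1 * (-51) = 51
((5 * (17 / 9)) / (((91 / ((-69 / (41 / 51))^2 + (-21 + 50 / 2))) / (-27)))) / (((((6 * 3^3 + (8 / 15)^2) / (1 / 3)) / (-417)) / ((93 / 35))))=1837912065422625 / 39099081658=47006.53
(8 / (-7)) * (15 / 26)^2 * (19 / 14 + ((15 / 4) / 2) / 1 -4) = 9675 / 33124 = 0.29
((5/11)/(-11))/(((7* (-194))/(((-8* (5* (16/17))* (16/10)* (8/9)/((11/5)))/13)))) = -102400/1797556761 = -0.00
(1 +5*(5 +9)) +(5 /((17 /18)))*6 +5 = 1832 /17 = 107.76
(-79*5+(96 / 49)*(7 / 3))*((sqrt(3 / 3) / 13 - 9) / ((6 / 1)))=52838 / 91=580.64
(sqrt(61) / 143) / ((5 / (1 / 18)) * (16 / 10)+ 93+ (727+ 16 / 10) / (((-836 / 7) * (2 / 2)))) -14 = -14+ 380 * sqrt(61) / 12547067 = -14.00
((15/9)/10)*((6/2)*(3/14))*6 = 9/14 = 0.64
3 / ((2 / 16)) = 24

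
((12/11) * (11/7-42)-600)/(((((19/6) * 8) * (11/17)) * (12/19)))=-210783/3388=-62.21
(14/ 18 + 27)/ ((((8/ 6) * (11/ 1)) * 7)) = 125/ 462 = 0.27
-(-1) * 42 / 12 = 7 / 2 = 3.50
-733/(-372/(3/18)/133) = 43.68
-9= -9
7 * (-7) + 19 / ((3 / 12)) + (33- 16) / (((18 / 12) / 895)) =30511 / 3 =10170.33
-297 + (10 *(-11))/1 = -407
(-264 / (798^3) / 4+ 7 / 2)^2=87872079432927001 / 7173231506484624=12.25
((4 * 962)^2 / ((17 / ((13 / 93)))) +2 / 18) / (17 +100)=577477583 / 554931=1040.63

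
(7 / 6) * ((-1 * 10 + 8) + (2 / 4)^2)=-49 / 24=-2.04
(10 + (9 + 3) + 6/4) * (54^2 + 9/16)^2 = 102348244575/512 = 199898915.19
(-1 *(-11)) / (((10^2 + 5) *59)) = 0.00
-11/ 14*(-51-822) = 9603/ 14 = 685.93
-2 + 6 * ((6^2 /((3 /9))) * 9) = 5830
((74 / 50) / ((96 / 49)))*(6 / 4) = 1813 / 1600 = 1.13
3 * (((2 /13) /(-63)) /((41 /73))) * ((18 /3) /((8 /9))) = -657 /7462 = -0.09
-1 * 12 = -12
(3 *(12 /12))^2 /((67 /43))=387 /67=5.78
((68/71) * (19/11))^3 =2156689088/476379541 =4.53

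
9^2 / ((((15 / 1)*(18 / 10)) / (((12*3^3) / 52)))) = 243 / 13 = 18.69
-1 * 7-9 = -16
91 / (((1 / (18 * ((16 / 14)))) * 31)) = 1872 / 31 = 60.39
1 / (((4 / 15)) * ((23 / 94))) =705 / 46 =15.33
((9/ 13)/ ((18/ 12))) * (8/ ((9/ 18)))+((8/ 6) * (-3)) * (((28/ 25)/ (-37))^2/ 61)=5010499232/ 678510625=7.38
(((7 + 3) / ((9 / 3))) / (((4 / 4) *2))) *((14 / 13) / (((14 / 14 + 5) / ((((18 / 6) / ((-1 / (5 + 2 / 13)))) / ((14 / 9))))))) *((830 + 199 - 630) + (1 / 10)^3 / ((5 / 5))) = -80199201 / 67600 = -1186.38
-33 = -33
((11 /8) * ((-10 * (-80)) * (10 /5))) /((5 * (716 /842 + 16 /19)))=1759780 /6769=259.98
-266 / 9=-29.56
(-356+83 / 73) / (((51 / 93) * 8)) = -803055 / 9928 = -80.89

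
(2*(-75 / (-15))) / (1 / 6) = 60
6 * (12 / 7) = 72 / 7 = 10.29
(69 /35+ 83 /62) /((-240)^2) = 7183 /124992000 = 0.00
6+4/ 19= 118/ 19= 6.21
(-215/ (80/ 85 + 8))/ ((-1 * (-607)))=-3655/ 92264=-0.04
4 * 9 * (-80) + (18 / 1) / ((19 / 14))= -54468 / 19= -2866.74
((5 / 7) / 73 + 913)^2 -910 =217429416194 / 261121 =832676.87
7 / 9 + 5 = 5.78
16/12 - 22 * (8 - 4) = -86.67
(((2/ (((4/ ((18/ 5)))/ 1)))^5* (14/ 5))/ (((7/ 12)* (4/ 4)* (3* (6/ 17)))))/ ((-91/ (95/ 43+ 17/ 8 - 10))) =652156839/ 122281250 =5.33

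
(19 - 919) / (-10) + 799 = 889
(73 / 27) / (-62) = -73 / 1674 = -0.04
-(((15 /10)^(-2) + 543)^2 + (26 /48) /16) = -3062001119 /10368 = -295331.90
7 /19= 0.37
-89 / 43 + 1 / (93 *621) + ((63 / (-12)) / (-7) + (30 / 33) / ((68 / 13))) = -2128685663 / 1857567492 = -1.15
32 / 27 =1.19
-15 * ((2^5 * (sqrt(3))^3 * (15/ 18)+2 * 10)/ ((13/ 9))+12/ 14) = -1659.48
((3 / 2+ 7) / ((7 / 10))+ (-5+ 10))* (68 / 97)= 8160 / 679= 12.02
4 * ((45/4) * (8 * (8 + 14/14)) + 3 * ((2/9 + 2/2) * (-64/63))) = 609544/189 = 3225.10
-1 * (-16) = 16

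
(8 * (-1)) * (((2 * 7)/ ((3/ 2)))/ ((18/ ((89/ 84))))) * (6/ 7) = -3.77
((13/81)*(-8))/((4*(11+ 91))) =-0.00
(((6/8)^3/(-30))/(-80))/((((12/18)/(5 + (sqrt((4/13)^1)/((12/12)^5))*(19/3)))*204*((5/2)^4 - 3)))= 57*sqrt(13)/1632217600 + 9/50222080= 0.00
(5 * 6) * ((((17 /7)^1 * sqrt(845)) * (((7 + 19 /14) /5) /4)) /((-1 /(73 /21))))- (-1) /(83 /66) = 66 /83- 1887561 * sqrt(5) /1372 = -3075.53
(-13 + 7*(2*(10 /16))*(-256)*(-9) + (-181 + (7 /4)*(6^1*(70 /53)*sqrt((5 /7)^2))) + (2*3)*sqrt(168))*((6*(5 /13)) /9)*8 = 320*sqrt(42) /13 + 84697840 /2067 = 41135.74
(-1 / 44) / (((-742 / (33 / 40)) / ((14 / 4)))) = 3 / 33920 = 0.00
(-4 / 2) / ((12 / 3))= -1 / 2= -0.50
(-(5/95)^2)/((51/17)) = -1/1083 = -0.00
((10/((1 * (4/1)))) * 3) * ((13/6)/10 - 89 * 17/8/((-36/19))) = 144047/192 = 750.24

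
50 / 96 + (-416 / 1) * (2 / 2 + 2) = -59879 / 48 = -1247.48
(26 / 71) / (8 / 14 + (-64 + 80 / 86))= -3913 / 667826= -0.01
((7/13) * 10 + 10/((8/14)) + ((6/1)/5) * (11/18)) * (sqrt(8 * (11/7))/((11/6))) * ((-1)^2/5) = 18422 * sqrt(154)/25025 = 9.14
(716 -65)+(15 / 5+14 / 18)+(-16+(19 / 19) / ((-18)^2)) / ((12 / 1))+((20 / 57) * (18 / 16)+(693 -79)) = 93657835 / 73872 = 1267.84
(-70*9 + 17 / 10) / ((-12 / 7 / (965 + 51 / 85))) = 53085067 / 150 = 353900.45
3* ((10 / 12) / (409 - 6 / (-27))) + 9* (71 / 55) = 4709349 / 405130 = 11.62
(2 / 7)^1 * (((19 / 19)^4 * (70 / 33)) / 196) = 5 / 1617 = 0.00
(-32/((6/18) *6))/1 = -16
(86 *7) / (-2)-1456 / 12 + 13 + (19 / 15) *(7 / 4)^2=-97309 / 240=-405.45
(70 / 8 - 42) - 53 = -345 / 4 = -86.25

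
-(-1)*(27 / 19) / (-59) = -0.02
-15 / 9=-5 / 3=-1.67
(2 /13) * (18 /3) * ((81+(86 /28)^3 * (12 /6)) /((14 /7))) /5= 571917 /44590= 12.83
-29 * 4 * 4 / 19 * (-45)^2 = -939600 / 19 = -49452.63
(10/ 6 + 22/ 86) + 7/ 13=4127/ 1677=2.46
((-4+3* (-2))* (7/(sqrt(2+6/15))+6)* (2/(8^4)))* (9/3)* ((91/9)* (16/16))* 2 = -455/256- 3185* sqrt(15)/9216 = -3.12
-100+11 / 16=-1589 / 16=-99.31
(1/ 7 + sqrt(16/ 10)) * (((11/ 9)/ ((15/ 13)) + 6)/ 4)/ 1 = 953/ 3780 + 953 * sqrt(10)/ 1350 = 2.48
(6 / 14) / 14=0.03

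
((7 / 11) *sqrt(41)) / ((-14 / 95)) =-95 *sqrt(41) / 22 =-27.65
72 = 72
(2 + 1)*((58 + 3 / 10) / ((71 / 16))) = 13992 / 355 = 39.41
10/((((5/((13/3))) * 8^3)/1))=13/768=0.02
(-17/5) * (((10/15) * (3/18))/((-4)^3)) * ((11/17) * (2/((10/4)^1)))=11/3600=0.00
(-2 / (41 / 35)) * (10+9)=-1330 / 41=-32.44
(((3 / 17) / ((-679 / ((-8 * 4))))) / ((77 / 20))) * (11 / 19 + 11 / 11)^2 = 0.01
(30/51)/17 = 10/289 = 0.03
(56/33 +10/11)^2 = 7396/1089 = 6.79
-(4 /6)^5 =-32 /243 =-0.13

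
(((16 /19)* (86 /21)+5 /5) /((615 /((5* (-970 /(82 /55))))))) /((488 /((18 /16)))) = -47348125 /872828992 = -0.05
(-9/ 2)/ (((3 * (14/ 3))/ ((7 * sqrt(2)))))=-9 * sqrt(2)/ 4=-3.18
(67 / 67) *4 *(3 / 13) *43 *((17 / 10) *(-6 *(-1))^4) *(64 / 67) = 363792384 / 4355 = 83534.42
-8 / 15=-0.53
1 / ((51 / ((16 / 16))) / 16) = 16 / 51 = 0.31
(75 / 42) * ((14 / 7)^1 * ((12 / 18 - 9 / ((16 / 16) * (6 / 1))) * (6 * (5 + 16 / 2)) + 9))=-200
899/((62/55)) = 1595/2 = 797.50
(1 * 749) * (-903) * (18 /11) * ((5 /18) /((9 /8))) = -9017960 /33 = -273271.52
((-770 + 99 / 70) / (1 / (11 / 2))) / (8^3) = -591811 / 71680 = -8.26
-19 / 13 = -1.46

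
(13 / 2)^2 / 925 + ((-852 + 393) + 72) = -1431731 / 3700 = -386.95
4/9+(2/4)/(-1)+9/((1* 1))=161/18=8.94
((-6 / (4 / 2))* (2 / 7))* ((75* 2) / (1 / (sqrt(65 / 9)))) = -300* sqrt(65) / 7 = -345.53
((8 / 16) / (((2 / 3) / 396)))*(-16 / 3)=-1584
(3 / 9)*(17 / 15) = 17 / 45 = 0.38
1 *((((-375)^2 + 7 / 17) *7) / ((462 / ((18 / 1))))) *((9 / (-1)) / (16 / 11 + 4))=-5378922 / 85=-63281.44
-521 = -521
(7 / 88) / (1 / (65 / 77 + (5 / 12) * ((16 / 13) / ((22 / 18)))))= 115 / 1144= 0.10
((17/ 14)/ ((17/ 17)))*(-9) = -153/ 14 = -10.93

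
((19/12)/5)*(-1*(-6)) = 19/10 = 1.90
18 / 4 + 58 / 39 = 467 / 78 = 5.99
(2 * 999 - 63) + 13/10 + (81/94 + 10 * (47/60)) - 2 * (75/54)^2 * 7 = 36508918/19035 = 1917.99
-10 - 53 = -63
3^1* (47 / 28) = 141 / 28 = 5.04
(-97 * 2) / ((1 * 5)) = -194 / 5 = -38.80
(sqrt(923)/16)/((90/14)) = 0.30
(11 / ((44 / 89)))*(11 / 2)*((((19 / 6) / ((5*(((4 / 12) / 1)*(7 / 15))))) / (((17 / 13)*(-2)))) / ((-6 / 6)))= 725439 / 3808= 190.50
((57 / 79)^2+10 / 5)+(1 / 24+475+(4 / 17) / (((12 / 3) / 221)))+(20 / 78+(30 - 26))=321168983 / 649064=494.82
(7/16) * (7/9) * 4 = 49/36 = 1.36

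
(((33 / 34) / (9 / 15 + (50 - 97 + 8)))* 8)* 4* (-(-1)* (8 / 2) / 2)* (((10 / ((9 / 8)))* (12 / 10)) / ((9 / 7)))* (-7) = 43120 / 459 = 93.94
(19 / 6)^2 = 361 / 36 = 10.03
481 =481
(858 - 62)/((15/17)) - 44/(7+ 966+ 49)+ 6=6960512/7665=908.09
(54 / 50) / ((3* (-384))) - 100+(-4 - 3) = -342403 / 3200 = -107.00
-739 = -739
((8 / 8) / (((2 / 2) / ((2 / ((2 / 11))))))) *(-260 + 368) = 1188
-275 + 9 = -266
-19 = -19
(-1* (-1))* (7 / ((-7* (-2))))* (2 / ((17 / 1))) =1 / 17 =0.06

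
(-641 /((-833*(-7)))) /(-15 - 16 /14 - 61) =641 /449820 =0.00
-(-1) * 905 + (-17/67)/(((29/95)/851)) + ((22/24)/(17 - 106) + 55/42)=2890030159/14525868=198.96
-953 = -953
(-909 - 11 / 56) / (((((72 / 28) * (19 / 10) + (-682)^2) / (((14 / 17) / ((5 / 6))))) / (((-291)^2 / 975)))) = -355067433 / 2116336430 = -0.17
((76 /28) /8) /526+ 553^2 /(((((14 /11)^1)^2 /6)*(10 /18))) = 300294302711 /147280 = 2038934.70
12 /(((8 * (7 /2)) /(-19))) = -57 /7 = -8.14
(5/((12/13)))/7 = 65/84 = 0.77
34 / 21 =1.62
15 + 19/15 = 244/15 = 16.27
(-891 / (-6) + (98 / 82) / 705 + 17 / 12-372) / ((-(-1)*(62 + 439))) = -25677079 / 57925620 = -0.44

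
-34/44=-17/22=-0.77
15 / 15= 1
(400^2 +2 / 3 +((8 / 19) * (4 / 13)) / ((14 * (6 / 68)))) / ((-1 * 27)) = -30737926 / 5187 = -5925.95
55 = 55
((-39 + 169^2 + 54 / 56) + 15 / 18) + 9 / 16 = 9584185 / 336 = 28524.36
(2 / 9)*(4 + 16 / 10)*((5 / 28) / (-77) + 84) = 362198 / 3465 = 104.53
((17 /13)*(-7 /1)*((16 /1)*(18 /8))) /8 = -1071 /26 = -41.19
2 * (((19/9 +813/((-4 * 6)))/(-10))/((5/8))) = 2287/225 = 10.16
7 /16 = 0.44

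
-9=-9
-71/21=-3.38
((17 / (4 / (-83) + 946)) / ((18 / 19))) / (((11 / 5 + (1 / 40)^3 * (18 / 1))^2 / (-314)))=-2155014656000000 / 1751523504931953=-1.23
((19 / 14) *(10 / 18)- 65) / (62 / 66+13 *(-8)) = 89045 / 142842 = 0.62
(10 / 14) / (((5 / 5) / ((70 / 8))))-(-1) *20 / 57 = 1505 / 228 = 6.60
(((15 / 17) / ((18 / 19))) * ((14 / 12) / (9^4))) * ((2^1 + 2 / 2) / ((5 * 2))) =133 / 2676888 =0.00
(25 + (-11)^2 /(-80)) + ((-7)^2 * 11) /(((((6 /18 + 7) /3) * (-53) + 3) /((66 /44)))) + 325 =31172061 /91120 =342.10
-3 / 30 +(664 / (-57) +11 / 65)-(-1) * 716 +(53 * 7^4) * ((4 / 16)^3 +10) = 302380818061 / 237120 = 1275222.75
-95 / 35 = -19 / 7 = -2.71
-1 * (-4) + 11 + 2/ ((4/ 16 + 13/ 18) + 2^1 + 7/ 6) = 15.48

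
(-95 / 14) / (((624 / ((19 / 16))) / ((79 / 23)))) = -142595 / 3214848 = -0.04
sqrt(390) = 19.75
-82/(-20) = 41/10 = 4.10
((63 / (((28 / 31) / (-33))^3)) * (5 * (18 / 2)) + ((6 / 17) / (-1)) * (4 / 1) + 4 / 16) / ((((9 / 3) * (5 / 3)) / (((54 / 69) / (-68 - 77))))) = 66339677940579 / 444488800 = 149249.38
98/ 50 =49/ 25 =1.96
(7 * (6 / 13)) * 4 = 168 / 13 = 12.92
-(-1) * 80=80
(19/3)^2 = 40.11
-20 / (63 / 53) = -16.83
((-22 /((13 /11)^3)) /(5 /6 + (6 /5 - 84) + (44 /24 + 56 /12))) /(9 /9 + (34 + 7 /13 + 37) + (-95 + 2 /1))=-219615 /25443964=-0.01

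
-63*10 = -630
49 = 49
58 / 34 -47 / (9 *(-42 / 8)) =8677 / 3213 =2.70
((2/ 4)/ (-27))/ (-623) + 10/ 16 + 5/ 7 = 25747/ 19224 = 1.34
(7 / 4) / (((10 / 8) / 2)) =14 / 5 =2.80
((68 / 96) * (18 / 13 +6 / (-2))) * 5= -595 / 104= -5.72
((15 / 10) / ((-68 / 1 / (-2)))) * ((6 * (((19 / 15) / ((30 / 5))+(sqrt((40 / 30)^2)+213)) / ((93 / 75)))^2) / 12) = 9320937025 / 14115168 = 660.35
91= 91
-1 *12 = -12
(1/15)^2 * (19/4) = 19/900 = 0.02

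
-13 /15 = -0.87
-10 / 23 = -0.43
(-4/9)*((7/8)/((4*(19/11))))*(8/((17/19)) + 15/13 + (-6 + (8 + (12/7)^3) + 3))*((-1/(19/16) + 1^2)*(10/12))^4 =-0.00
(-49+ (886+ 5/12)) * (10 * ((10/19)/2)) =251225/114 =2203.73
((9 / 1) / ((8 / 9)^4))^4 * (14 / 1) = 85103658213398501607 / 140737488355328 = 604697.86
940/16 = 235/4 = 58.75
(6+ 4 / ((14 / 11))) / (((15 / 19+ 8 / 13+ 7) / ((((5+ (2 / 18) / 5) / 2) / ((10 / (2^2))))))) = 893152 / 817425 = 1.09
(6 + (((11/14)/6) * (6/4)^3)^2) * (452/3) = 11708947/12544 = 933.43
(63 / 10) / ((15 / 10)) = 21 / 5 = 4.20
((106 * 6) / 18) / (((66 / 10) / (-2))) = -10.71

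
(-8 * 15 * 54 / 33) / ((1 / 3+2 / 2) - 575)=6480 / 18931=0.34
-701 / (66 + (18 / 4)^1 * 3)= -1402 / 159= -8.82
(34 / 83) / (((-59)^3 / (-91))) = 3094 / 17046457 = 0.00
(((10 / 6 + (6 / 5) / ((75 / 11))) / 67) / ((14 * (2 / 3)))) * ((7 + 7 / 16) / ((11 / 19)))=223193 / 5896000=0.04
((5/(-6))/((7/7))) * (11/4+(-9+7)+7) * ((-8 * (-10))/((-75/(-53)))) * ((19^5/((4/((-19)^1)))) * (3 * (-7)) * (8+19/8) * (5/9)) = -224545991113115/432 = -519782386835.91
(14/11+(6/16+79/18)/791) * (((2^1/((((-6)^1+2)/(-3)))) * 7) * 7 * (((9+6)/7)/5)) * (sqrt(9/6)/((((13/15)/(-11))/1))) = -12016515 * sqrt(6)/47008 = -626.16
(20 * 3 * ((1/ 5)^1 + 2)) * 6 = 792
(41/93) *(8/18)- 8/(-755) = 130516/631935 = 0.21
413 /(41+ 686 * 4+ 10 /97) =40061 /270155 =0.15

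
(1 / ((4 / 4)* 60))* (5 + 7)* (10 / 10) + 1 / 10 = 3 / 10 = 0.30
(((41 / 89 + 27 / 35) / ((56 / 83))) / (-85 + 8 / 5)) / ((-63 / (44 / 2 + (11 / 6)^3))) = 138411713 / 14140943712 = 0.01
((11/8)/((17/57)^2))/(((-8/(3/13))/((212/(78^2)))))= -631389/40635712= -0.02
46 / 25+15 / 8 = 743 / 200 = 3.72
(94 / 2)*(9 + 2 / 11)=431.55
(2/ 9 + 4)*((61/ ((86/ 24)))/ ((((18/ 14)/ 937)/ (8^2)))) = 3892163072/ 1161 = 3352422.97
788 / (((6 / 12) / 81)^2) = 20680272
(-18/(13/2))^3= -46656/2197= -21.24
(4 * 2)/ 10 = 4/ 5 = 0.80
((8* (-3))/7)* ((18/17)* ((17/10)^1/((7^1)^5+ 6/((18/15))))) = -6/16345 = -0.00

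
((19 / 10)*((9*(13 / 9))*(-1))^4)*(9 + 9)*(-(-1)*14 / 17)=68375034 / 85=804412.16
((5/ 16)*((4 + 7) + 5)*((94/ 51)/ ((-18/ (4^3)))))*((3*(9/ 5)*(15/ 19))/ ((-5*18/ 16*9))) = 24064/ 8721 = 2.76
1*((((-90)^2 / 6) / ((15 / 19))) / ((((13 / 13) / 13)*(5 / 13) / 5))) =288990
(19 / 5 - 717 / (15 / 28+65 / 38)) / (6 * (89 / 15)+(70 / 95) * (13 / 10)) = -29963 / 3473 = -8.63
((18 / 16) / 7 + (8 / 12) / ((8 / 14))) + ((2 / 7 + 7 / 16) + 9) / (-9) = 83 / 336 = 0.25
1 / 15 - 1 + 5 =61 / 15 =4.07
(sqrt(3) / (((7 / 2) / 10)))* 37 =740* sqrt(3) / 7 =183.10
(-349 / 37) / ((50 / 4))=-698 / 925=-0.75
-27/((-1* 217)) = 27/217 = 0.12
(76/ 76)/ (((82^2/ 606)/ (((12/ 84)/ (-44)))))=-303/ 1035496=-0.00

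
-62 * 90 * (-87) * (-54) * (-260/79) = 6815858400/79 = 86276688.61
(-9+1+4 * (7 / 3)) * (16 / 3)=64 / 9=7.11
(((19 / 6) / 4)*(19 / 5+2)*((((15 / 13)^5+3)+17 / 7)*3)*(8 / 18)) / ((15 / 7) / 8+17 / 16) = 85624337672 / 2489519565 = 34.39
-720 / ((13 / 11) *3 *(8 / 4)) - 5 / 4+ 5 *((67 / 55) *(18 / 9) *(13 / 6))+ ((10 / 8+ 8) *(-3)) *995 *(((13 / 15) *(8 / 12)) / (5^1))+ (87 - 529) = -31823459 / 8580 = -3709.03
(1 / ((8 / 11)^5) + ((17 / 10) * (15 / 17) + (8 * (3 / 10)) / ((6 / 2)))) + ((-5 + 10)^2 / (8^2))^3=9534821 / 1310720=7.27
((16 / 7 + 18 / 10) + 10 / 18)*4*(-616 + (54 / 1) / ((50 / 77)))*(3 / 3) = -11128744 / 1125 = -9892.22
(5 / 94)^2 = 25 / 8836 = 0.00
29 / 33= 0.88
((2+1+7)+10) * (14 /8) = 35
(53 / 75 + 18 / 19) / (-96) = -2357 / 136800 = -0.02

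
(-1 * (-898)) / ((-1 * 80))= -449 / 40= -11.22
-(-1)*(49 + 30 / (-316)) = 7727 / 158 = 48.91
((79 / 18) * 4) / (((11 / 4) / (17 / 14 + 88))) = 394684 / 693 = 569.53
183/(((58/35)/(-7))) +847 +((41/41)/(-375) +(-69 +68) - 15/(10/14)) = 1130567/21750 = 51.98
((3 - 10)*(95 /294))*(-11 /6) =1045 /252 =4.15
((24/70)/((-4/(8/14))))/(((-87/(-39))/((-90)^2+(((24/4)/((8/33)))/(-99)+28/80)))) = -6318078/35525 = -177.85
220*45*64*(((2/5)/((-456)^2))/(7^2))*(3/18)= 220/53067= 0.00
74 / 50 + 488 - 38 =11287 / 25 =451.48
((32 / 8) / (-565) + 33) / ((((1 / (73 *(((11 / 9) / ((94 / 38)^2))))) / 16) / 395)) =6830288179792 / 2246553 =3040341.44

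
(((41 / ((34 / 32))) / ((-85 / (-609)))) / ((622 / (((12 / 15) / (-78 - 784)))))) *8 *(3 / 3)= -3196032 / 968446225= -0.00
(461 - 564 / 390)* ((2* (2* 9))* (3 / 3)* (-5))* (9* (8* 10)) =-774256320 / 13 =-59558178.46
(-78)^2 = 6084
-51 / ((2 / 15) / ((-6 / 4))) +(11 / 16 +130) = 11271 / 16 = 704.44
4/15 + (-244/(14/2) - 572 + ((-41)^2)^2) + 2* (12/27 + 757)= 890400829/315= 2826669.30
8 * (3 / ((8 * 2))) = 1.50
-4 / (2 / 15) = -30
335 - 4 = 331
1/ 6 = 0.17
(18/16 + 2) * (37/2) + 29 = 1389/16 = 86.81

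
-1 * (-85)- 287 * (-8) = 2381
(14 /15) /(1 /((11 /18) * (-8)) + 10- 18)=-616 /5415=-0.11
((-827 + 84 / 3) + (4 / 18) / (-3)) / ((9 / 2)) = -43150 / 243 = -177.57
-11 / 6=-1.83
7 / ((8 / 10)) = 35 / 4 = 8.75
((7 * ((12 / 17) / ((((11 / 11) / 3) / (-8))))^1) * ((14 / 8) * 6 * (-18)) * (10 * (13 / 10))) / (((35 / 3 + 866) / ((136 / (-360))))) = -1651104 / 13165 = -125.42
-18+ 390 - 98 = 274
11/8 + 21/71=1.67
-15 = -15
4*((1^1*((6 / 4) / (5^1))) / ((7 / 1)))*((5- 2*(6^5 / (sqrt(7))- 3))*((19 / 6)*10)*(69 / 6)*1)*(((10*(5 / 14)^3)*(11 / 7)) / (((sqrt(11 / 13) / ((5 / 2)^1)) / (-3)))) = -45065625*sqrt(143) / 134456 + 7964325000*sqrt(1001) / 117649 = 2137786.32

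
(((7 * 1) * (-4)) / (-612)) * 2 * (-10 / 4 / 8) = -35 / 1224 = -0.03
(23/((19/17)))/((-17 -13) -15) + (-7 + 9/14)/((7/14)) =-78832/5985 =-13.17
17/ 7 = 2.43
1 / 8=0.12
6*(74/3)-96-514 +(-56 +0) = -518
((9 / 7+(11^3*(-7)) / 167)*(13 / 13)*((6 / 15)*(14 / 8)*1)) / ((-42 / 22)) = 350438 / 17535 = 19.99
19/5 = 3.80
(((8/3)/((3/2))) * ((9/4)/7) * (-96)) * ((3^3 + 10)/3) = -4736/7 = -676.57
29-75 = -46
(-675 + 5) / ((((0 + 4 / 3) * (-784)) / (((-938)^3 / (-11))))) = 2115867705 / 44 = 48087902.39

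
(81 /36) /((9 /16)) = 4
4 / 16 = 1 / 4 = 0.25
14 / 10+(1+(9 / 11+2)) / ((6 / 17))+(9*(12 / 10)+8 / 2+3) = 1651 / 55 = 30.02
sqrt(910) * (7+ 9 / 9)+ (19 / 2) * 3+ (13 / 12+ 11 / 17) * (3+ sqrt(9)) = 661 / 17+ 8 * sqrt(910) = 280.21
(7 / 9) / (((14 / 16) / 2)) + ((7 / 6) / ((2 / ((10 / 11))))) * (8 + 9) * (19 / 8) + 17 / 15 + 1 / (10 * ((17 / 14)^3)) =948569351 / 38910960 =24.38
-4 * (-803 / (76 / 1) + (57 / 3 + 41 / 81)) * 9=-55037 / 171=-321.85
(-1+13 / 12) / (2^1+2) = 1 / 48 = 0.02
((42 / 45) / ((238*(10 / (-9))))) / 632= -3 / 537200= -0.00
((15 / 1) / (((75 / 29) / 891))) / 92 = 56.17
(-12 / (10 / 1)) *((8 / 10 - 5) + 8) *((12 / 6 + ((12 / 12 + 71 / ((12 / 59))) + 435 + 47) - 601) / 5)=-53143 / 250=-212.57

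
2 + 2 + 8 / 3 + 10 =50 / 3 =16.67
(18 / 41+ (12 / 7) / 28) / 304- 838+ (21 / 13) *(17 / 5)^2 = -162627066191 / 198489200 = -819.32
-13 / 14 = -0.93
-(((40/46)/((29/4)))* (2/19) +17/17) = -12833/12673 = -1.01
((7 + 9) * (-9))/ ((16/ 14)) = -126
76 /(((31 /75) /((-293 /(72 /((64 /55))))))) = -890720 /1023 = -870.69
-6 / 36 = -1 / 6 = -0.17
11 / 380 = 0.03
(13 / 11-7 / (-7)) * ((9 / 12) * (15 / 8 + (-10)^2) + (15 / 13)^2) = 1261215 / 7436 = 169.61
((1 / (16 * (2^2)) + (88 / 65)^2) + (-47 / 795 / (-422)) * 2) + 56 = 524784085069 / 9071649600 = 57.85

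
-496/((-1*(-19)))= -496/19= -26.11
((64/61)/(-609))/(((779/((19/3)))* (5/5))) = -64/4569327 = -0.00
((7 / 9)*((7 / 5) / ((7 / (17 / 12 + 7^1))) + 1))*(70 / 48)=7889 / 2592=3.04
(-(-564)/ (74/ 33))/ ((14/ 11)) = 51183/ 259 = 197.62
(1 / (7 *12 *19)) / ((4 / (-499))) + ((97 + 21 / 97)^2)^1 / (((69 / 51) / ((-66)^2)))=1827785463983309 / 60067056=30429083.52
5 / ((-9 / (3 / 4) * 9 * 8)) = -5 / 864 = -0.01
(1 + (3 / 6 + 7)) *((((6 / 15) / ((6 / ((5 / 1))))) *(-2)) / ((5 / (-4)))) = 68 / 15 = 4.53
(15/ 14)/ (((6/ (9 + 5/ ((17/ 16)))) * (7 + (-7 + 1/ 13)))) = 15145/ 476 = 31.82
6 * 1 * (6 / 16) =9 / 4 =2.25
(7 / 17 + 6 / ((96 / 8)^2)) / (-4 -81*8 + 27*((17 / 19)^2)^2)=-4821877 / 6749480760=-0.00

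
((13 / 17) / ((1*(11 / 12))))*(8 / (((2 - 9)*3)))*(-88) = 3328 / 119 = 27.97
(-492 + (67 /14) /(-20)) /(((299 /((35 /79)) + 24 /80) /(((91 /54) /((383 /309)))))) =-1291852471 /1303324488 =-0.99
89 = 89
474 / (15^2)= 158 / 75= 2.11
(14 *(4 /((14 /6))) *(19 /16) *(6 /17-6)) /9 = -304 /17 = -17.88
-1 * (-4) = 4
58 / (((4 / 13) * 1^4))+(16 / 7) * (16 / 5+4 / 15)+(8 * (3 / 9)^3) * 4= 373481 / 1890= 197.61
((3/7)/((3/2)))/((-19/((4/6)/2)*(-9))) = 2/3591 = 0.00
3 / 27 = 1 / 9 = 0.11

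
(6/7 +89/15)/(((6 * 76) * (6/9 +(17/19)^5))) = 92918873/7737885960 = 0.01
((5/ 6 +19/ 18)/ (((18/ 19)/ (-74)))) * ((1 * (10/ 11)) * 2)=-239020/ 891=-268.26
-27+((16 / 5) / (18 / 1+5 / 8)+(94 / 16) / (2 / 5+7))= -5741077 / 220520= -26.03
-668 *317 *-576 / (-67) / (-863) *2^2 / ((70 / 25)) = 1219714560 / 404747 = 3013.52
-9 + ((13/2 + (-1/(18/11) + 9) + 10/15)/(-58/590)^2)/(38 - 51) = -13069073/98397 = -132.82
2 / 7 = 0.29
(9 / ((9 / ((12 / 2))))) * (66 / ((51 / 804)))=106128 / 17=6242.82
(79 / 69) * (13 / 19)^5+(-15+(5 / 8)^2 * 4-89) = -279555197657 / 2733613296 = -102.27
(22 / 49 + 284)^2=194267844 / 2401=80911.22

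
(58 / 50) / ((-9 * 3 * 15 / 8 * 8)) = -29 / 10125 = -0.00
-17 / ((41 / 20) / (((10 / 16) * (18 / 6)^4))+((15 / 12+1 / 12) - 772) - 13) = 34425 / 1586843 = 0.02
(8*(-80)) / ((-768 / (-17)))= -14.17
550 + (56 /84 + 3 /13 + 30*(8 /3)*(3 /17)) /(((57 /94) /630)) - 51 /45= 1017128867 /62985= 16148.75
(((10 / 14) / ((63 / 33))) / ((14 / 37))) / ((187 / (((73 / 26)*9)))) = 40515 / 303212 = 0.13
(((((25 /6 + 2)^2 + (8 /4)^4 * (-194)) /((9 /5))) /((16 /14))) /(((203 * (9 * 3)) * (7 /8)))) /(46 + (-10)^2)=-551875 /259273224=-0.00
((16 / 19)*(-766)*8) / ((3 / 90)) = -2941440 / 19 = -154812.63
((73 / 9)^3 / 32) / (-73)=-5329 / 23328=-0.23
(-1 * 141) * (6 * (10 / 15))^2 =-2256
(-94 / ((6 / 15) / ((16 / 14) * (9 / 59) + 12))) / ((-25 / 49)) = 1654212 / 295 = 5607.50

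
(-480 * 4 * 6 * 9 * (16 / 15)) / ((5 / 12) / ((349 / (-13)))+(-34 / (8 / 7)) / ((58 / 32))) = 13431619584 / 1995373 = 6731.38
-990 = -990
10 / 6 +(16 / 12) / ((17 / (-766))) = -993 / 17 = -58.41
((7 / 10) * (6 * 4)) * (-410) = -6888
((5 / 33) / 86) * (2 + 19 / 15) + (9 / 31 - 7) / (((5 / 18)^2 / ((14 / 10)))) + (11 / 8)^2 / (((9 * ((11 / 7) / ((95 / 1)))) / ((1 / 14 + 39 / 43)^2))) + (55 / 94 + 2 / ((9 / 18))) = -6272457198825581 / 59741988768000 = -104.99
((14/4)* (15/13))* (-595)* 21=-1311975/26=-50460.58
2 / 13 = 0.15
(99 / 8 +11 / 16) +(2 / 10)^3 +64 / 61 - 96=-9989399 / 122000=-81.88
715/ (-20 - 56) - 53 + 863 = 60845/ 76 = 800.59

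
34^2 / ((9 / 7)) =8092 / 9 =899.11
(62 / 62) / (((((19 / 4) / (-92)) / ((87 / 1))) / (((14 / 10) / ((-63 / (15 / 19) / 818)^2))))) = -35704456640 / 144039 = -247880.48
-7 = -7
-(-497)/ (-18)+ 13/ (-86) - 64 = -35512/ 387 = -91.76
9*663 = 5967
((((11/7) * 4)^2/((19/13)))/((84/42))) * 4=50336/931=54.07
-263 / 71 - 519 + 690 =11878 / 71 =167.30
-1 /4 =-0.25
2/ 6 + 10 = 31/ 3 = 10.33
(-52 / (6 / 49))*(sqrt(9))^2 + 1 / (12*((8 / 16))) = -22931 / 6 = -3821.83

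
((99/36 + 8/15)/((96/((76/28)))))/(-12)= -3743/483840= -0.01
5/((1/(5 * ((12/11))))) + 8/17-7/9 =45383/1683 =26.97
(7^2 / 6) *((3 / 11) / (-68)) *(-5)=245 / 1496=0.16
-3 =-3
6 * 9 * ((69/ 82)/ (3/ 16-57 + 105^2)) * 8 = 0.03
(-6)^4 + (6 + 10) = 1312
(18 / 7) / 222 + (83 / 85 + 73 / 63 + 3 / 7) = 510268 / 198135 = 2.58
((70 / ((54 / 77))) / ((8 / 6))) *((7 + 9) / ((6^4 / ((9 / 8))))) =2695 / 2592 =1.04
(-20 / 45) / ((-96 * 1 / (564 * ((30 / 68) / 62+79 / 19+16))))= 37959503 / 720936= 52.65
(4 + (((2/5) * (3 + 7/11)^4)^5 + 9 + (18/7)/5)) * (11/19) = 39406497057702587603100884352073/40670795148195673283515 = 968913858.56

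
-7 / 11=-0.64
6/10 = 3/5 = 0.60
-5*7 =-35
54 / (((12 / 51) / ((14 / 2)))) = 3213 / 2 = 1606.50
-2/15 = -0.13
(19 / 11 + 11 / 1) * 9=1260 / 11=114.55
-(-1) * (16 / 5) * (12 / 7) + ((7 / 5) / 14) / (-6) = 2297 / 420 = 5.47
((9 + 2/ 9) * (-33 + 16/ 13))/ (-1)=34279/ 117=292.98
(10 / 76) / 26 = 5 / 988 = 0.01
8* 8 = 64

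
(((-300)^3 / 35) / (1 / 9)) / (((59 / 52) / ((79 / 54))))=-3697200000 / 413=-8952058.11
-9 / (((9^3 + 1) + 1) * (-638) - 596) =1 / 51886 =0.00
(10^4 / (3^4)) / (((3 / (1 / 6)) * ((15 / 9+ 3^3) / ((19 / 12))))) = 11875 / 31347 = 0.38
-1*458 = -458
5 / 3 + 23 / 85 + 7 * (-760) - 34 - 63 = -1380841 / 255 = -5415.06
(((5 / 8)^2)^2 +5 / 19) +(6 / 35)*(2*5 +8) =3.50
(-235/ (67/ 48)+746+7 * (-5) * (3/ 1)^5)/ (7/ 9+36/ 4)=-4780197/ 5896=-810.75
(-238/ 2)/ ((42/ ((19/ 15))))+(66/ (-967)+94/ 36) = -45518/ 43515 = -1.05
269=269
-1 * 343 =-343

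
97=97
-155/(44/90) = -6975/22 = -317.05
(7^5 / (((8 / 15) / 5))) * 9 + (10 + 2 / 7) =79413651 / 56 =1418100.91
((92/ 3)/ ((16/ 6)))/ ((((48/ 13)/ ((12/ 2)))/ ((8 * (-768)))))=-114816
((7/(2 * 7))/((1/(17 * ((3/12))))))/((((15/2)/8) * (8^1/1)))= 0.28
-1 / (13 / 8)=-8 / 13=-0.62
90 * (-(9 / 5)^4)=-118098 / 125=-944.78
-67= -67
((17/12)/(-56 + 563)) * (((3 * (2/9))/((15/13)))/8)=17/84240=0.00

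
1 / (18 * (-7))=-1 / 126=-0.01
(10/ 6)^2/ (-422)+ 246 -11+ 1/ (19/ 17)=17022161/ 72162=235.89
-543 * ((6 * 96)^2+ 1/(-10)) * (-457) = 823305213609/10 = 82330521360.90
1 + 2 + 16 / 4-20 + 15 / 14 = -167 / 14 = -11.93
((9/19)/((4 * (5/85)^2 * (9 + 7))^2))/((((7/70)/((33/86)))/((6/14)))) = 372086055/23425024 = 15.88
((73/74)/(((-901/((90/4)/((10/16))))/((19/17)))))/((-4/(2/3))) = 4161/566729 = 0.01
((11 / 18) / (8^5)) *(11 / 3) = 121 / 1769472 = 0.00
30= 30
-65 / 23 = -2.83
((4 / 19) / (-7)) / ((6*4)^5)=-1 / 264757248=-0.00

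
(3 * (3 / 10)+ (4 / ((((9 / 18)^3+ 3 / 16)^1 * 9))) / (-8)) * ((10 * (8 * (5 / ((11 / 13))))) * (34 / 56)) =143650 / 693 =207.29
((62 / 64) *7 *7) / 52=1519 / 1664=0.91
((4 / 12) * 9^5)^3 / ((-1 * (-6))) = 2541865828329 / 2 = 1270932914164.50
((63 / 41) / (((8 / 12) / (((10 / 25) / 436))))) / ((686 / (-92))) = -621 / 2189810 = -0.00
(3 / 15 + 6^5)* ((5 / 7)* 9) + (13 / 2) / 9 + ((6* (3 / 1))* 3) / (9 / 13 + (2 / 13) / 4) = 119854351 / 2394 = 50064.47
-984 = -984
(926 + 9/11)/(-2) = -10195/22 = -463.41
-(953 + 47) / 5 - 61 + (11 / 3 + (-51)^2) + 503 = 8540 / 3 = 2846.67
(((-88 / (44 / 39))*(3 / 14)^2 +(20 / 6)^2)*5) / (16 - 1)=2.51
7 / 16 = 0.44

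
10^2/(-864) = -25/216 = -0.12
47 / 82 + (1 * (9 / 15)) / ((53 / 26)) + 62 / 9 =1516919 / 195570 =7.76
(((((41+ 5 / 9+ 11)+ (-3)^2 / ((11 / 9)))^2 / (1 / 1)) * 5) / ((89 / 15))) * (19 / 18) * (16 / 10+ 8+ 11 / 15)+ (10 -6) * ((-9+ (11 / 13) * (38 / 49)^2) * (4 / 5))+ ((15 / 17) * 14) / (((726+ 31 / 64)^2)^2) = 128383526859971527035396095504448536 / 3893519399160406070136459002625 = 32973.65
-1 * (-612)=612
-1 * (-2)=2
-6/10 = -3/5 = -0.60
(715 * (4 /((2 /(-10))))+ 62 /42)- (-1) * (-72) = -301781 /21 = -14370.52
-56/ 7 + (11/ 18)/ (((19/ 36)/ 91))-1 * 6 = 1736/ 19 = 91.37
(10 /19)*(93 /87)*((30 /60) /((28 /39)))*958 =2895555 /7714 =375.36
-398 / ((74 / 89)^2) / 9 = -1576279 / 24642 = -63.97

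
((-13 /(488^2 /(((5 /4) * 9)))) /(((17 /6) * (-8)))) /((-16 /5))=-8775 /1036402688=-0.00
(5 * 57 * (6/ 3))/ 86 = 285/ 43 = 6.63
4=4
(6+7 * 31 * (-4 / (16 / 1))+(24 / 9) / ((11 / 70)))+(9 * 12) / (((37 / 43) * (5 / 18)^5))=75861.94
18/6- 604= -601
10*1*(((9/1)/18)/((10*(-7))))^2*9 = 9/1960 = 0.00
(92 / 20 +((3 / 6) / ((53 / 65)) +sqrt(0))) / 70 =2763 / 37100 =0.07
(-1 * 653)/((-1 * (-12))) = -653/12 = -54.42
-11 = -11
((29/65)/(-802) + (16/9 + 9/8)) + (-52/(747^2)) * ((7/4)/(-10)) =337692886073/116356036680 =2.90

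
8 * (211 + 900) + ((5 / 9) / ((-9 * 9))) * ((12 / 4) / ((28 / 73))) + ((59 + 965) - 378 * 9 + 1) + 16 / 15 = 221538683 / 34020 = 6512.01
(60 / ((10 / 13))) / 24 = 13 / 4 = 3.25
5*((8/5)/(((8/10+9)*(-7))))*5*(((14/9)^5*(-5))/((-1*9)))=-1568000/531441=-2.95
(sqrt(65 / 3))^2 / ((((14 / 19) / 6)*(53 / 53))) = 1235 / 7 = 176.43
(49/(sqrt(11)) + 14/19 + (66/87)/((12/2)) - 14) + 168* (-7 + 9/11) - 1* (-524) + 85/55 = -869704/1653 + 49* sqrt(11)/11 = -511.36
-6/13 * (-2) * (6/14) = 36/91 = 0.40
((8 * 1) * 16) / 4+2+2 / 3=104 / 3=34.67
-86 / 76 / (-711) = 43 / 27018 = 0.00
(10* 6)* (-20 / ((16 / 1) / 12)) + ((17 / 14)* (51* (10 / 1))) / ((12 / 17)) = -635 / 28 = -22.68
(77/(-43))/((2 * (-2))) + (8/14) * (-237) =-162517/1204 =-134.98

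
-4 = -4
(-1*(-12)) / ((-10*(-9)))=2 / 15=0.13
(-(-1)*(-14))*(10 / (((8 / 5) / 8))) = -700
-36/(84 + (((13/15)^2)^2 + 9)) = -911250/2368343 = -0.38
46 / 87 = 0.53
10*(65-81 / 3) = 380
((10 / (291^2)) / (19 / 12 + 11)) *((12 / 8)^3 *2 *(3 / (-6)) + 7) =145 / 4262277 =0.00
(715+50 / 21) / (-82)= -15065 / 1722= -8.75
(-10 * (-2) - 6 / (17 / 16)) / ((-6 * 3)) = -122 / 153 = -0.80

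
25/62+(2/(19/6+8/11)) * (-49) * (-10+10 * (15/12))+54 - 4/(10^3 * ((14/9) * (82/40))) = -973640231/114326450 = -8.52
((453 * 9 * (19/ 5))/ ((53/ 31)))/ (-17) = -533.04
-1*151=-151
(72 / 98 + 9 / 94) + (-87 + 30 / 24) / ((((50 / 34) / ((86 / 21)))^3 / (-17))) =31481.74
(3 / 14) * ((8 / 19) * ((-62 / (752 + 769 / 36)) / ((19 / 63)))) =-241056 / 10050601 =-0.02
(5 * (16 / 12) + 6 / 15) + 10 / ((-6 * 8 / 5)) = 241 / 40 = 6.02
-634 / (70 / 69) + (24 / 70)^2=-765411 / 1225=-624.83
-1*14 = -14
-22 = -22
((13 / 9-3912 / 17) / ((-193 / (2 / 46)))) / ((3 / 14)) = 489818 / 2037501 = 0.24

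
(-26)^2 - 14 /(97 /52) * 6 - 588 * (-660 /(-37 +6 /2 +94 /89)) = -792711128 /71101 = -11149.09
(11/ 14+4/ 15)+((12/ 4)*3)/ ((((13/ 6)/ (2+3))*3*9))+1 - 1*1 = 4973/ 2730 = 1.82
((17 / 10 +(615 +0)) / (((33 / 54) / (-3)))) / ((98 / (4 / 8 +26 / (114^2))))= -615819 / 39710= -15.51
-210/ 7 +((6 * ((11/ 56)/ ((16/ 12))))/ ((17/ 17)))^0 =-29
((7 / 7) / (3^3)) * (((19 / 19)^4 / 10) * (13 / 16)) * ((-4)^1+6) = 13 / 2160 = 0.01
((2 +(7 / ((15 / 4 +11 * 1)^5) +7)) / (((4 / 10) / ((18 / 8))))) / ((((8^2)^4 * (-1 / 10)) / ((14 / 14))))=-1447723318275 / 47977757551886336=-0.00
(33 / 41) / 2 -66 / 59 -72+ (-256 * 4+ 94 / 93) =-492995137 / 449934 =-1095.71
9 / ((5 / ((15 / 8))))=27 / 8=3.38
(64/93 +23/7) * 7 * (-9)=-7761/31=-250.35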